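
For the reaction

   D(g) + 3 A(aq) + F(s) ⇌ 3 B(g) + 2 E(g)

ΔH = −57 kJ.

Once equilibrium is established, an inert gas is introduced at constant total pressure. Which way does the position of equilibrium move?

right

Adding inert gas at constant total pressure expands the volume and lowers every reacting partial pressure. With Δn_gas = 5 − 1 = +4, Q moves away from K toward the side with fewer gas moles, so the system shifts toward the side with more gas moles — to the right.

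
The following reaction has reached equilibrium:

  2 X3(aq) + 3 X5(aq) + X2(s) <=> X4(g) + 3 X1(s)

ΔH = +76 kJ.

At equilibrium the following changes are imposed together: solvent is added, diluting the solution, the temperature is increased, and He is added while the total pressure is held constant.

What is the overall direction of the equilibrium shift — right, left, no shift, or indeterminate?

Dilution lowers every aqueous concentration by the same factor. Δn_aq = 0 − 5 = -5, so the system shifts toward the side with more dissolved moles — to the left.
The forward reaction is endothermic. Raising T favours the endothermic direction — shift to the right.
Adding inert gas at constant total pressure expands the volume and lowers every reacting partial pressure. With Δn_gas = 1 − 0 = +1, Q moves away from K toward the side with fewer gas moles, so the system shifts toward the side with more gas moles — to the right.
The individual effects push in opposite directions; without quantitative information the net direction cannot be determined.

cannot be determined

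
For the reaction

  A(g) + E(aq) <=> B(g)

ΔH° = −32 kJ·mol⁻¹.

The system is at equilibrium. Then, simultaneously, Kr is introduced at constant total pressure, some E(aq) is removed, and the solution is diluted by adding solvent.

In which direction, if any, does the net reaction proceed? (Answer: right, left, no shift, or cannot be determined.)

Adding inert gas at constant total pressure expands the volume, scaling every reacting partial pressure by the same factor. Δn_gas = 1 − 1 = 0, so Q is unchanged — no shift.
Removing E (aq), a reactant, drives the reaction to the left.
Dilution lowers every aqueous concentration by the same factor. Δn_aq = 0 − 1 = -1, so the system shifts toward the side with more dissolved moles — to the left.
Only the nonzero effect(s) matter; the net shift is to the left.

left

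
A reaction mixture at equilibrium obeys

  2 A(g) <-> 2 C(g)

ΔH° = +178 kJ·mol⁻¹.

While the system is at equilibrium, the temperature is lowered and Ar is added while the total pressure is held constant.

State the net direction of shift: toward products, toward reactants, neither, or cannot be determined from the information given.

left

The forward reaction is endothermic. Lowering T favours the exothermic direction — shift to the left.
Adding inert gas at constant total pressure expands the volume, scaling every reacting partial pressure by the same factor. Δn_gas = 2 − 2 = 0, so Q is unchanged — no shift.
Only the nonzero effect(s) matter; the net shift is to the left.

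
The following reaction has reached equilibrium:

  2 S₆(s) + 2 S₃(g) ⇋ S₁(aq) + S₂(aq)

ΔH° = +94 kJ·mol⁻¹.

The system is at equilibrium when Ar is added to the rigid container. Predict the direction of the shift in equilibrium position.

no shift

At constant volume, adding an inert gas leaves every reacting species' partial pressure unchanged, so Q is unchanged — no shift from this change.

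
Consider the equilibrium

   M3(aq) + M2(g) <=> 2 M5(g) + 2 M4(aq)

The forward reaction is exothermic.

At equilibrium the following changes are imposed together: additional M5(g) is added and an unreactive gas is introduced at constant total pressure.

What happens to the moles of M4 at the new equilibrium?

Adding M5 (g), a product, drives the reaction to the left.
Adding inert gas at constant total pressure expands the volume and lowers every reacting partial pressure. With Δn_gas = 2 − 1 = +1, Q moves away from K toward the side with fewer gas moles, so the system shifts toward the side with more gas moles — to the right.
The two effects oppose each other, so the net shift — and hence the change in M4 — cannot be determined from the given information.

cannot be determined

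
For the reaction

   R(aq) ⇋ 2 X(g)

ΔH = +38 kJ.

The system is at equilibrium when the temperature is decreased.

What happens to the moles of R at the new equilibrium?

increases

The forward reaction is endothermic. Lowering T favours the exothermic direction — shift to the left.
The net shift is to the left. R is a reactant, so its amount increases.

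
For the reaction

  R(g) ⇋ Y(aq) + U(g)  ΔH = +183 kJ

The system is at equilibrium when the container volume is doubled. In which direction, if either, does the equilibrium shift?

no shift

Gas moles: reactants 1, products 1. Δn_gas = 0, so a volume change leaves Q equal to K — no shift from this change.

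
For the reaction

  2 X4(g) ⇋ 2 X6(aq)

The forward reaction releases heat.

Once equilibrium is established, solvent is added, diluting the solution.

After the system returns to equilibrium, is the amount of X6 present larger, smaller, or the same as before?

Dilution lowers every aqueous concentration by the same factor. Δn_aq = 2 − 0 = +2, so the system shifts toward the side with more dissolved moles — to the right.
The net shift is to the right. X6 is a product, so its amount increases.

increases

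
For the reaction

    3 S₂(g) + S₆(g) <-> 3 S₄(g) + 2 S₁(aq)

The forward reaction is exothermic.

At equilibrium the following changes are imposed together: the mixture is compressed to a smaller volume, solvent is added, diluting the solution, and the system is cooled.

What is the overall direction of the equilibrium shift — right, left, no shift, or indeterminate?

right

Gas moles: reactants 4, products 3 (Δn_gas = -1). Compression shifts the system toward the side with fewer moles of gas — to the right.
Dilution lowers every aqueous concentration by the same factor. Δn_aq = 2 − 0 = +2, so the system shifts toward the side with more dissolved moles — to the right.
The forward reaction is exothermic. Lowering T favours the exothermic direction — shift to the right.
All effects act in the same direction — net shift to the right.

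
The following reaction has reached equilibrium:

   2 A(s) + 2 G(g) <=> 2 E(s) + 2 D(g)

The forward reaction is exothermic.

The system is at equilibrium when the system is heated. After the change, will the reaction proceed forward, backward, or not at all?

left

The forward reaction is exothermic. Raising T favours the endothermic direction — shift to the left.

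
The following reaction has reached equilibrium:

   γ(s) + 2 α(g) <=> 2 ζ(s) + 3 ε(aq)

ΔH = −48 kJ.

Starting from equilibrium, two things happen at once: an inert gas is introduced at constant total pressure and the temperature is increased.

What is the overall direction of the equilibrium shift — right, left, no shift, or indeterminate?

Adding inert gas at constant total pressure expands the volume and lowers every reacting partial pressure. With Δn_gas = 0 − 2 = -2, Q moves away from K toward the side with fewer gas moles, so the system shifts toward the side with more gas moles — to the left.
The forward reaction is exothermic. Raising T favours the endothermic direction — shift to the left.
All effects act in the same direction — net shift to the left.

left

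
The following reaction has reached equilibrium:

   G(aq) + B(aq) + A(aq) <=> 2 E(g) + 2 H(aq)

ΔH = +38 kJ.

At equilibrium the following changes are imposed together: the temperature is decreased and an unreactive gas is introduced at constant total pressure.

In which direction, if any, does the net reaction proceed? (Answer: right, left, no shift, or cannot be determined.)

cannot be determined

The forward reaction is endothermic. Lowering T favours the exothermic direction — shift to the left.
Adding inert gas at constant total pressure expands the volume and lowers every reacting partial pressure. With Δn_gas = 2 − 0 = +2, Q moves away from K toward the side with fewer gas moles, so the system shifts toward the side with more gas moles — to the right.
The individual effects push in opposite directions; without quantitative information the net direction cannot be determined.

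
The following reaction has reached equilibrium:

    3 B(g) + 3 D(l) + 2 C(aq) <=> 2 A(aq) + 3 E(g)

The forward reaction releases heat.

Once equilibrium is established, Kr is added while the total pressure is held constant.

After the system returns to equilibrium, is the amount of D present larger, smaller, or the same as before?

Adding inert gas at constant total pressure expands the volume, scaling every reacting partial pressure by the same factor. Δn_gas = 3 − 3 = 0, so Q is unchanged — no shift.
No net shift occurs, so the amount of D is unchanged.

unchanged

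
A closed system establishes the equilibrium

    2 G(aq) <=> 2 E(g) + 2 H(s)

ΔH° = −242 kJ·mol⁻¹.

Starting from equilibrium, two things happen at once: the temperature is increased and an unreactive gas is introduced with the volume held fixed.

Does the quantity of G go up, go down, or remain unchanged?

The forward reaction is exothermic. Raising T favours the endothermic direction — shift to the left.
At constant volume, adding an inert gas leaves every reacting species' partial pressure unchanged, so Q is unchanged — no shift from this change.
The net shift is to the left. G is a reactant, so its amount increases.

increases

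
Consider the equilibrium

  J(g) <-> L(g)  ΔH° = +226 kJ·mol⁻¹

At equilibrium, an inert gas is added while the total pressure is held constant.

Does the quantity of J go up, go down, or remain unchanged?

unchanged

Adding inert gas at constant total pressure expands the volume, scaling every reacting partial pressure by the same factor. Δn_gas = 1 − 1 = 0, so Q is unchanged — no shift.
No net shift occurs, so the amount of J is unchanged.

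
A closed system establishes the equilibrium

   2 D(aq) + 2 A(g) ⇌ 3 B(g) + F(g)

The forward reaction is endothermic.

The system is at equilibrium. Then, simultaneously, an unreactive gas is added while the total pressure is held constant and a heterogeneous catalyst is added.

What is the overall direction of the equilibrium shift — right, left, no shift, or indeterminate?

right

Adding inert gas at constant total pressure expands the volume and lowers every reacting partial pressure. With Δn_gas = 4 − 2 = +2, Q moves away from K toward the side with fewer gas moles, so the system shifts toward the side with more gas moles — to the right.
A catalyst speeds both forward and reverse rates equally; it changes neither Q nor K — no shift from this change.
Only the nonzero effect(s) matter; the net shift is to the right.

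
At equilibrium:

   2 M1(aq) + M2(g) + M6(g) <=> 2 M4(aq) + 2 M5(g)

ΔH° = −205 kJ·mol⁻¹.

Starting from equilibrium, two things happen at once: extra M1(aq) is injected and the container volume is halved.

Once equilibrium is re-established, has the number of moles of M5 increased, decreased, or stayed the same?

Adding M1 (aq), a reactant, drives the reaction to the right.
Gas moles: reactants 2, products 2. Δn_gas = 0, so a volume change leaves Q equal to K — no shift from this change.
The net shift is to the right. M5 is a product, so its amount increases.

increases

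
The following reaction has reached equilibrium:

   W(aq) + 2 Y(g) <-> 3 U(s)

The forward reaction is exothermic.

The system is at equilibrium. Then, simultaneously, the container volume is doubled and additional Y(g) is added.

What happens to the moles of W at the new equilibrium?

cannot be determined

Gas moles: reactants 2, products 0 (Δn_gas = -2). Expansion shifts the system toward the side with more moles of gas — to the left.
Adding Y (g), a reactant, drives the reaction to the right.
The two effects oppose each other, so the net shift — and hence the change in W — cannot be determined from the given information.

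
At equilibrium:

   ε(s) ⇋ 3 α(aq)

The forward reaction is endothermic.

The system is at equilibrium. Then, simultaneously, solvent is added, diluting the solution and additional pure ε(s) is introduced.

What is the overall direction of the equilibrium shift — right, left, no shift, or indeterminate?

Dilution lowers every aqueous concentration by the same factor. Δn_aq = 3 − 0 = +3, so the system shifts toward the side with more dissolved moles — to the right.
ε is a pure solid; its activity is 1 regardless of amount, so Q is unaffected — no shift from this change.
Only the nonzero effect(s) matter; the net shift is to the right.

right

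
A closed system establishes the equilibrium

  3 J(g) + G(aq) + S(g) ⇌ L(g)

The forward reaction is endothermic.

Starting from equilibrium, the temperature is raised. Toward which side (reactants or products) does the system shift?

right

The forward reaction is endothermic. Raising T favours the endothermic direction — shift to the right.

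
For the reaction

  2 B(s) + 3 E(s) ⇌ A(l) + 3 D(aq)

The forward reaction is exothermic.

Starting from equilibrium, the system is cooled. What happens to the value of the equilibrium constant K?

K depends on temperature via the van 't Hoff relation. The forward reaction is exothermic, so lowering T increases K.

increases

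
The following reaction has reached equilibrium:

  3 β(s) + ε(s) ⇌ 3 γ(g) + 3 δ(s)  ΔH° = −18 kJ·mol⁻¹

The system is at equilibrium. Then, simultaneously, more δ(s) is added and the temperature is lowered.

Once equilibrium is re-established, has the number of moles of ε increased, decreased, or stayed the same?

decreases

δ is a pure solid; its activity is 1 regardless of amount, so Q is unaffected — no shift from this change.
The forward reaction is exothermic. Lowering T favours the exothermic direction — shift to the right.
The net shift is to the right. ε is a reactant, so its amount decreases.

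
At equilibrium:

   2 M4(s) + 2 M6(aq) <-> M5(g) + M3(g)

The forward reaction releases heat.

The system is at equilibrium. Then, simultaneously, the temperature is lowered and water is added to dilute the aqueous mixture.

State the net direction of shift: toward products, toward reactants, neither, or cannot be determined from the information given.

The forward reaction is exothermic. Lowering T favours the exothermic direction — shift to the right.
Dilution lowers every aqueous concentration by the same factor. Δn_aq = 0 − 2 = -2, so the system shifts toward the side with more dissolved moles — to the left.
The individual effects push in opposite directions; without quantitative information the net direction cannot be determined.

cannot be determined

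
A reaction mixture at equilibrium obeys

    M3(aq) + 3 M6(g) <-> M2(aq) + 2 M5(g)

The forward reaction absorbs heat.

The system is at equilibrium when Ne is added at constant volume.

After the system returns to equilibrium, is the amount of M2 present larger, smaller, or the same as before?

At constant volume, adding an inert gas leaves every reacting species' partial pressure unchanged, so Q is unchanged — no shift from this change.
No net shift occurs, so the amount of M2 is unchanged.

unchanged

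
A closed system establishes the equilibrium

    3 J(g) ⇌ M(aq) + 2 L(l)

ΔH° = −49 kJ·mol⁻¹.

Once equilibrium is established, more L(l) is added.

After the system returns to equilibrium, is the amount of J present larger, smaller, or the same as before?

unchanged

L is a pure liquid; its activity is 1 regardless of amount, so Q is unaffected — no shift from this change.
No net shift occurs, so the amount of J is unchanged.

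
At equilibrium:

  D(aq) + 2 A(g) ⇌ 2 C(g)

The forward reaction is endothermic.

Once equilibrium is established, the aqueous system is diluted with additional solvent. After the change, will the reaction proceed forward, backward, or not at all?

left

Dilution lowers every aqueous concentration by the same factor. Δn_aq = 0 − 1 = -1, so the system shifts toward the side with more dissolved moles — to the left.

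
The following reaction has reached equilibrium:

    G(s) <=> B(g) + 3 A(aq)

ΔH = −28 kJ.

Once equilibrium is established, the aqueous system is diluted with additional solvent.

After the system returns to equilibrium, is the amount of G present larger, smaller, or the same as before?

decreases

Dilution lowers every aqueous concentration by the same factor. Δn_aq = 3 − 0 = +3, so the system shifts toward the side with more dissolved moles — to the right.
The net shift is to the right. G is a reactant, so its amount decreases.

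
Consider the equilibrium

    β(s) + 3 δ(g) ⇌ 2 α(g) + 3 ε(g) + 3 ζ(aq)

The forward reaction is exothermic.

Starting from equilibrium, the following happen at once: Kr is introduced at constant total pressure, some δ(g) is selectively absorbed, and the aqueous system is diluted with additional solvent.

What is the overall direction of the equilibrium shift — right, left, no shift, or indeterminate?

Adding inert gas at constant total pressure expands the volume and lowers every reacting partial pressure. With Δn_gas = 5 − 3 = +2, Q moves away from K toward the side with fewer gas moles, so the system shifts toward the side with more gas moles — to the right.
Removing δ (g), a reactant, drives the reaction to the left.
Dilution lowers every aqueous concentration by the same factor. Δn_aq = 3 − 0 = +3, so the system shifts toward the side with more dissolved moles — to the right.
The individual effects push in opposite directions; without quantitative information the net direction cannot be determined.

cannot be determined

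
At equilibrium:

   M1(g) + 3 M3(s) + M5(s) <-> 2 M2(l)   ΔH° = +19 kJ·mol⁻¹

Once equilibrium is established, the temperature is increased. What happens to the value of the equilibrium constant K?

K depends on temperature via the van 't Hoff relation. The forward reaction is endothermic, so raising T increases K.

increases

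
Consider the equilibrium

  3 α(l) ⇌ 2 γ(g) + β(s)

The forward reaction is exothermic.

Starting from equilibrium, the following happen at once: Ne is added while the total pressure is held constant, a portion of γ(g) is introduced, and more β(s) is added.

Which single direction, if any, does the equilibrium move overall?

cannot be determined

Adding inert gas at constant total pressure expands the volume and lowers every reacting partial pressure. With Δn_gas = 2 − 0 = +2, Q moves away from K toward the side with fewer gas moles, so the system shifts toward the side with more gas moles — to the right.
Adding γ (g), a product, drives the reaction to the left.
β is a pure solid; its activity is 1 regardless of amount, so Q is unaffected — no shift from this change.
The individual effects push in opposite directions; without quantitative information the net direction cannot be determined.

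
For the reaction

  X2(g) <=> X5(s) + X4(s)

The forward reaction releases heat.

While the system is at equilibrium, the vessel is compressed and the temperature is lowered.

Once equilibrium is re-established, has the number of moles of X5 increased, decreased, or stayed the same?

Gas moles: reactants 1, products 0 (Δn_gas = -1). Compression shifts the system toward the side with fewer moles of gas — to the right.
The forward reaction is exothermic. Lowering T favours the exothermic direction — shift to the right.
The net shift is to the right. X5 is a product, so its amount increases.

increases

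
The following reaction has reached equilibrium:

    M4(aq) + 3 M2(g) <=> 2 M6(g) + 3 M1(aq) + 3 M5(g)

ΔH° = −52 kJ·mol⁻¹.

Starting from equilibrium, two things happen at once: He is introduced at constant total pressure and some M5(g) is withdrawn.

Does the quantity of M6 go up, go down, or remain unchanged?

increases

Adding inert gas at constant total pressure expands the volume and lowers every reacting partial pressure. With Δn_gas = 5 − 3 = +2, Q moves away from K toward the side with fewer gas moles, so the system shifts toward the side with more gas moles — to the right.
Removing M5 (g), a product, drives the reaction to the right.
The net shift is to the right. M6 is a product, so its amount increases.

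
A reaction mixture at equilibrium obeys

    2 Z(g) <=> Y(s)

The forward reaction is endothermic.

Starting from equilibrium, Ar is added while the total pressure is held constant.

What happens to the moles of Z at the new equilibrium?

increases

Adding inert gas at constant total pressure expands the volume and lowers every reacting partial pressure. With Δn_gas = 0 − 2 = -2, Q moves away from K toward the side with fewer gas moles, so the system shifts toward the side with more gas moles — to the left.
The net shift is to the left. Z is a reactant, so its amount increases.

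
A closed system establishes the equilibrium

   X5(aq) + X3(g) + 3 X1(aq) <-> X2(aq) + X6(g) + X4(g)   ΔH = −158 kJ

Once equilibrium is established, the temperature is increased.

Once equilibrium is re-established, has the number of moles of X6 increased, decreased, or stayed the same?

decreases

The forward reaction is exothermic. Raising T favours the endothermic direction — shift to the left.
The net shift is to the left. X6 is a product, so its amount decreases.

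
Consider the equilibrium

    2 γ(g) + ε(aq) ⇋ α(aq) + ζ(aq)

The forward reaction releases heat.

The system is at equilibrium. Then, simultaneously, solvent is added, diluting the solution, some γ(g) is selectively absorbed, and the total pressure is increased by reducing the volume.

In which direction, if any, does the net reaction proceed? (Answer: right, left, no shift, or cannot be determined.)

Dilution lowers every aqueous concentration by the same factor. Δn_aq = 2 − 1 = +1, so the system shifts toward the side with more dissolved moles — to the right.
Removing γ (g), a reactant, drives the reaction to the left.
Gas moles: reactants 2, products 0 (Δn_gas = -2). Compression shifts the system toward the side with fewer moles of gas — to the right.
The individual effects push in opposite directions; without quantitative information the net direction cannot be determined.

cannot be determined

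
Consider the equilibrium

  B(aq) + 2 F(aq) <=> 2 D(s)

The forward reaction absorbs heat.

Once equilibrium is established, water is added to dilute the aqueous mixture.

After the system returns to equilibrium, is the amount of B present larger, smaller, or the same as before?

Dilution lowers every aqueous concentration by the same factor. Δn_aq = 0 − 3 = -3, so the system shifts toward the side with more dissolved moles — to the left.
The net shift is to the left. B is a reactant, so its amount increases.

increases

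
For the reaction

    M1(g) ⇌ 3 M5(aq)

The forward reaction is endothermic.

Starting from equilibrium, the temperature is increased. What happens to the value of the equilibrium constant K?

K depends on temperature via the van 't Hoff relation. The forward reaction is endothermic, so raising T increases K.

increases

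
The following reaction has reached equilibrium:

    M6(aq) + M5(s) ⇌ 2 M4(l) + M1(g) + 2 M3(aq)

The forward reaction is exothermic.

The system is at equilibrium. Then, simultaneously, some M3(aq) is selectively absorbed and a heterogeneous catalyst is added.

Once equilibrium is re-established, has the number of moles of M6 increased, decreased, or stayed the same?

decreases

Removing M3 (aq), a product, drives the reaction to the right.
A catalyst speeds both forward and reverse rates equally; it changes neither Q nor K — no shift from this change.
The net shift is to the right. M6 is a reactant, so its amount decreases.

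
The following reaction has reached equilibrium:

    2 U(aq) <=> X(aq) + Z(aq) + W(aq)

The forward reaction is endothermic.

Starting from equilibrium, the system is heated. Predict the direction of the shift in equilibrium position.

right

The forward reaction is endothermic. Raising T favours the endothermic direction — shift to the right.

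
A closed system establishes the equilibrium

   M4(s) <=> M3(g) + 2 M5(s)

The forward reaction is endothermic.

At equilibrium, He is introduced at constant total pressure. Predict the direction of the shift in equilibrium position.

Adding inert gas at constant total pressure expands the volume and lowers every reacting partial pressure. With Δn_gas = 1 − 0 = +1, Q moves away from K toward the side with fewer gas moles, so the system shifts toward the side with more gas moles — to the right.

right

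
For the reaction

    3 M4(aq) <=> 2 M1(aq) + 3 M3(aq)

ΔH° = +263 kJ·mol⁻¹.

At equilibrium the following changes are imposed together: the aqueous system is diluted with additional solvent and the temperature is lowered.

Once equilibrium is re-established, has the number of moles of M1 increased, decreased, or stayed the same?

cannot be determined

Dilution lowers every aqueous concentration by the same factor. Δn_aq = 5 − 3 = +2, so the system shifts toward the side with more dissolved moles — to the right.
The forward reaction is endothermic. Lowering T favours the exothermic direction — shift to the left.
The two effects oppose each other, so the net shift — and hence the change in M1 — cannot be determined from the given information.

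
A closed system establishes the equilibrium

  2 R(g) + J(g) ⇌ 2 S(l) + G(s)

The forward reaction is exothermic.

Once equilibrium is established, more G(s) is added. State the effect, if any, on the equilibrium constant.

unchanged

The equilibrium constant depends only on temperature. This perturbation changes neither the position of equilibrium nor K.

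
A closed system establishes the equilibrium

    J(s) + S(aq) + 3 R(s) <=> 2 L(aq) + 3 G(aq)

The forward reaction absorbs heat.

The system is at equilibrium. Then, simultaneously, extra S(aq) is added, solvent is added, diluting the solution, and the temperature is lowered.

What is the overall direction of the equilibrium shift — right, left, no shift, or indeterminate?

Adding S (aq), a reactant, drives the reaction to the right.
Dilution lowers every aqueous concentration by the same factor. Δn_aq = 5 − 1 = +4, so the system shifts toward the side with more dissolved moles — to the right.
The forward reaction is endothermic. Lowering T favours the exothermic direction — shift to the left.
The individual effects push in opposite directions; without quantitative information the net direction cannot be determined.

cannot be determined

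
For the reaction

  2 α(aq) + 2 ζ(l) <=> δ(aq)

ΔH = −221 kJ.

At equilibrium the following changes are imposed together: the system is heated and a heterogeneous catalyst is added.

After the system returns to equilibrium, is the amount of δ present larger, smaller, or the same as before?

The forward reaction is exothermic. Raising T favours the endothermic direction — shift to the left.
A catalyst speeds both forward and reverse rates equally; it changes neither Q nor K — no shift from this change.
The net shift is to the left. δ is a product, so its amount decreases.

decreases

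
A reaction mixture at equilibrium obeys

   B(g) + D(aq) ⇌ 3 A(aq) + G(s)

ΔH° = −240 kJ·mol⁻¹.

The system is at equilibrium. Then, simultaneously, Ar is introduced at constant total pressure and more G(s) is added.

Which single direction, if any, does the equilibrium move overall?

Adding inert gas at constant total pressure expands the volume and lowers every reacting partial pressure. With Δn_gas = 0 − 1 = -1, Q moves away from K toward the side with fewer gas moles, so the system shifts toward the side with more gas moles — to the left.
G is a pure solid; its activity is 1 regardless of amount, so Q is unaffected — no shift from this change.
Only the nonzero effect(s) matter; the net shift is to the left.

left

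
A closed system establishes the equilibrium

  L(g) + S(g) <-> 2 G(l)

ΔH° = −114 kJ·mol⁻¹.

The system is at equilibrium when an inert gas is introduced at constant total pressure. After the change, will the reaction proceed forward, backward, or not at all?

Adding inert gas at constant total pressure expands the volume and lowers every reacting partial pressure. With Δn_gas = 0 − 2 = -2, Q moves away from K toward the side with fewer gas moles, so the system shifts toward the side with more gas moles — to the left.

left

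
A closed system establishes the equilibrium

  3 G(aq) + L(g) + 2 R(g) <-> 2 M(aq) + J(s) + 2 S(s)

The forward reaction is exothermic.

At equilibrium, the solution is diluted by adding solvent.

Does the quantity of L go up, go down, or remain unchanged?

Dilution lowers every aqueous concentration by the same factor. Δn_aq = 2 − 3 = -1, so the system shifts toward the side with more dissolved moles — to the left.
The net shift is to the left. L is a reactant, so its amount increases.

increases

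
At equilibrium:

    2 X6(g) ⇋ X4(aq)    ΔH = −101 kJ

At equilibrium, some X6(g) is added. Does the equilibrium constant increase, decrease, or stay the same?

The equilibrium constant depends only on temperature. This perturbation may move the position of equilibrium, but since T is unchanged, K itself is unchanged.

unchanged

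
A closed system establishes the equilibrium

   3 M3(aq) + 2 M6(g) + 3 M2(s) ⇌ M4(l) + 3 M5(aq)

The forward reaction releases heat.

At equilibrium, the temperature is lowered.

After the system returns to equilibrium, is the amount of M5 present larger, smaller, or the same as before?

The forward reaction is exothermic. Lowering T favours the exothermic direction — shift to the right.
The net shift is to the right. M5 is a product, so its amount increases.

increases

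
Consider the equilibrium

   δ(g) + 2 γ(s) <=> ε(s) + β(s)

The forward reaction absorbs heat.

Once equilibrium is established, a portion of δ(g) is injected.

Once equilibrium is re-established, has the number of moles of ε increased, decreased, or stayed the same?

Adding δ (g), a reactant, drives the reaction to the right.
The net shift is to the right. ε is a product, so its amount increases.

increases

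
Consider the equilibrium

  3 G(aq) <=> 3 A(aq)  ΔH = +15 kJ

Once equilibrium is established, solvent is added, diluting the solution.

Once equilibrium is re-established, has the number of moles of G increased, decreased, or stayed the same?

unchanged

Dilution scales every aqueous concentration by the same factor. Δn_aq = 3 − 3 = 0, so Q is unchanged — no shift.
No net shift occurs, so the amount of G is unchanged.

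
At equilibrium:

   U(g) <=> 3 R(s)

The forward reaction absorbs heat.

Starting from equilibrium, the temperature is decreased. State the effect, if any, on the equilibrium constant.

K depends on temperature via the van 't Hoff relation. The forward reaction is endothermic, so lowering T decreases K.

decreases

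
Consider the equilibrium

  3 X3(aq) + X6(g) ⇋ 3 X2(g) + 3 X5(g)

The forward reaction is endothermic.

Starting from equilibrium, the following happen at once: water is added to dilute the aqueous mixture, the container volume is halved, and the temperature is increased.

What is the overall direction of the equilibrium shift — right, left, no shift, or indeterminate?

Dilution lowers every aqueous concentration by the same factor. Δn_aq = 0 − 3 = -3, so the system shifts toward the side with more dissolved moles — to the left.
Gas moles: reactants 1, products 6 (Δn_gas = +5). Compression shifts the system toward the side with fewer moles of gas — to the left.
The forward reaction is endothermic. Raising T favours the endothermic direction — shift to the right.
The individual effects push in opposite directions; without quantitative information the net direction cannot be determined.

cannot be determined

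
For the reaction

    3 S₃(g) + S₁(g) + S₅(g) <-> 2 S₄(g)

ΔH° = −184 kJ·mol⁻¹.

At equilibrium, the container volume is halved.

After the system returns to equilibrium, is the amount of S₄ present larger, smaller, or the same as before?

Gas moles: reactants 5, products 2 (Δn_gas = -3). Compression shifts the system toward the side with fewer moles of gas — to the right.
The net shift is to the right. S₄ is a product, so its amount increases.

increases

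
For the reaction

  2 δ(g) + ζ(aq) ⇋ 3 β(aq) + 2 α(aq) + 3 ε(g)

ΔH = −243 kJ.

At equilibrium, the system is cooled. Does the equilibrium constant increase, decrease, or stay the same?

increases

K depends on temperature via the van 't Hoff relation. The forward reaction is exothermic, so lowering T increases K.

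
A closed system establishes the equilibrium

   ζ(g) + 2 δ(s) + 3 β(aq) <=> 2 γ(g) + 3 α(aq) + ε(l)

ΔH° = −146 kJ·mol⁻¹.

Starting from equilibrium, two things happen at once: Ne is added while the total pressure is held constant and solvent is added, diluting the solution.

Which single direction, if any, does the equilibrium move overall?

right

Adding inert gas at constant total pressure expands the volume and lowers every reacting partial pressure. With Δn_gas = 2 − 1 = +1, Q moves away from K toward the side with fewer gas moles, so the system shifts toward the side with more gas moles — to the right.
Dilution scales every aqueous concentration by the same factor. Δn_aq = 3 − 3 = 0, so Q is unchanged — no shift.
Only the nonzero effect(s) matter; the net shift is to the right.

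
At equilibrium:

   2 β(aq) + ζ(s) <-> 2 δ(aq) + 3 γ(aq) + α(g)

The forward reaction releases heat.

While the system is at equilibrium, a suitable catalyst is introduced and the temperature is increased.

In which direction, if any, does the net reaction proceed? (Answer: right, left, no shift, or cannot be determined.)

left

A catalyst speeds both forward and reverse rates equally; it changes neither Q nor K — no shift from this change.
The forward reaction is exothermic. Raising T favours the endothermic direction — shift to the left.
Only the nonzero effect(s) matter; the net shift is to the left.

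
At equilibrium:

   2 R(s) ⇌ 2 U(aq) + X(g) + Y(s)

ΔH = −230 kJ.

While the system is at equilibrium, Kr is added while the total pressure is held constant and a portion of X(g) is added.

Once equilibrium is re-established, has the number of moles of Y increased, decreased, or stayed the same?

cannot be determined

Adding inert gas at constant total pressure expands the volume and lowers every reacting partial pressure. With Δn_gas = 1 − 0 = +1, Q moves away from K toward the side with fewer gas moles, so the system shifts toward the side with more gas moles — to the right.
Adding X (g), a product, drives the reaction to the left.
The two effects oppose each other, so the net shift — and hence the change in Y — cannot be determined from the given information.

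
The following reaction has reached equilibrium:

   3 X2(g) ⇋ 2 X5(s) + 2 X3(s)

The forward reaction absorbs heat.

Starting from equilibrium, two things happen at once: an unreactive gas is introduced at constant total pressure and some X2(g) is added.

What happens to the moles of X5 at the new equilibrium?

cannot be determined

Adding inert gas at constant total pressure expands the volume and lowers every reacting partial pressure. With Δn_gas = 0 − 3 = -3, Q moves away from K toward the side with fewer gas moles, so the system shifts toward the side with more gas moles — to the left.
Adding X2 (g), a reactant, drives the reaction to the right.
The two effects oppose each other, so the net shift — and hence the change in X5 — cannot be determined from the given information.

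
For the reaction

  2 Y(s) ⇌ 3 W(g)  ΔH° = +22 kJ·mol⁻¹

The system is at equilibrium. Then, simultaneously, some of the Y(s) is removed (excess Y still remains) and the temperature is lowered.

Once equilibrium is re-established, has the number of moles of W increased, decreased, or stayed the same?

decreases

Y is a pure solid; its activity is 1 regardless of amount, so Q is unaffected — no shift from this change.
The forward reaction is endothermic. Lowering T favours the exothermic direction — shift to the left.
The net shift is to the left. W is a product, so its amount decreases.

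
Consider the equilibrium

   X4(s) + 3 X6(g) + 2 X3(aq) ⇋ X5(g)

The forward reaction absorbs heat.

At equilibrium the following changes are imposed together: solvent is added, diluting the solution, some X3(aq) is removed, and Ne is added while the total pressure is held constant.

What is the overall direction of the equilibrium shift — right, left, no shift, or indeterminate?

Dilution lowers every aqueous concentration by the same factor. Δn_aq = 0 − 2 = -2, so the system shifts toward the side with more dissolved moles — to the left.
Removing X3 (aq), a reactant, drives the reaction to the left.
Adding inert gas at constant total pressure expands the volume and lowers every reacting partial pressure. With Δn_gas = 1 − 3 = -2, Q moves away from K toward the side with fewer gas moles, so the system shifts toward the side with more gas moles — to the left.
All effects act in the same direction — net shift to the left.

left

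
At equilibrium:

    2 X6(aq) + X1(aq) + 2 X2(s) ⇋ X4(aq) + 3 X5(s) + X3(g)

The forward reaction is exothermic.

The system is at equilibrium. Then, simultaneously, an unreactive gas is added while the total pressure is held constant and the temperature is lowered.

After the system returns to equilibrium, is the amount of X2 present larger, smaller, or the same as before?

Adding inert gas at constant total pressure expands the volume and lowers every reacting partial pressure. With Δn_gas = 1 − 0 = +1, Q moves away from K toward the side with fewer gas moles, so the system shifts toward the side with more gas moles — to the right.
The forward reaction is exothermic. Lowering T favours the exothermic direction — shift to the right.
The net shift is to the right. X2 is a reactant, so its amount decreases.

decreases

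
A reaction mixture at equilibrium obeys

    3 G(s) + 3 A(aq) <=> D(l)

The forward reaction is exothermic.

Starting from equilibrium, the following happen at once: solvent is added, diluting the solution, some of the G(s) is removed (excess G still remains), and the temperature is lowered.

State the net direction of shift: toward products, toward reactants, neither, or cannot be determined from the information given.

cannot be determined

Dilution lowers every aqueous concentration by the same factor. Δn_aq = 0 − 3 = -3, so the system shifts toward the side with more dissolved moles — to the left.
G is a pure solid; its activity is 1 regardless of amount, so Q is unaffected — no shift from this change.
The forward reaction is exothermic. Lowering T favours the exothermic direction — shift to the right.
The individual effects push in opposite directions; without quantitative information the net direction cannot be determined.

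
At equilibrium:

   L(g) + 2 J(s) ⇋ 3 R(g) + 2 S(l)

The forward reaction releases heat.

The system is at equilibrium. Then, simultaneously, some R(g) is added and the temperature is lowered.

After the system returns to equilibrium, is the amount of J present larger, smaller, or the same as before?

Adding R (g), a product, drives the reaction to the left.
The forward reaction is exothermic. Lowering T favours the exothermic direction — shift to the right.
The two effects oppose each other, so the net shift — and hence the change in J — cannot be determined from the given information.

cannot be determined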